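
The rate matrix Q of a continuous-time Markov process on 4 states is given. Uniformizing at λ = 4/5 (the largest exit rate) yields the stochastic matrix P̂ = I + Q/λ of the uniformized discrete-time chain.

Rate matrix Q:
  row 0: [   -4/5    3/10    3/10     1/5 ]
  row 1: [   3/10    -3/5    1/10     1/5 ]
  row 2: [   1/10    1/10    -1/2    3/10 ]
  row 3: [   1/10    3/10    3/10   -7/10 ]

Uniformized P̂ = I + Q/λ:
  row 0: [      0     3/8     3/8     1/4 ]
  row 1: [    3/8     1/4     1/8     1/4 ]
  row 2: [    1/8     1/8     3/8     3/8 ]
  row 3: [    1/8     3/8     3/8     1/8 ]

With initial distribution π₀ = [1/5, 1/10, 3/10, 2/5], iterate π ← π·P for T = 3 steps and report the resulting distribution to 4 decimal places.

t=0: π = [0.2000, 0.1000, 0.3000, 0.4000]
t=1: π = [0.1250, 0.2875, 0.3500, 0.2375]
t=2: π = [0.1813, 0.2516, 0.3031, 0.2641]
t=3: π = [0.1652, 0.2678, 0.3121, 0.2549]

π = [0.1652, 0.2678, 0.3121, 0.2549]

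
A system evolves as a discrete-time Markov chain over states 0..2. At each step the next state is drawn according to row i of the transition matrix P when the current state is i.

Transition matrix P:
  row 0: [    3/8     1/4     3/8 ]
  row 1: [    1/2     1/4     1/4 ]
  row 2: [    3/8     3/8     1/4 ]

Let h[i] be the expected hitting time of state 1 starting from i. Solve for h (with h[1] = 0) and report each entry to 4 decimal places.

First-step conditioning: h[1] = 0; for i ≠ 1, h[i] = 1 + Σ_k P[i][k]·h[k].
  h[0] = 1 + 3/8·h[0] + 3/8·h[2]
  h[2] = 1 + 3/8·h[0] + 1/4·h[2]
Solving the 2×2 linear system over states ≠ 1 gives exactly h = [24/7, 0, 64/21] (h[1] = 0 is the target).

h = [3.4286, 0.0000, 3.0476]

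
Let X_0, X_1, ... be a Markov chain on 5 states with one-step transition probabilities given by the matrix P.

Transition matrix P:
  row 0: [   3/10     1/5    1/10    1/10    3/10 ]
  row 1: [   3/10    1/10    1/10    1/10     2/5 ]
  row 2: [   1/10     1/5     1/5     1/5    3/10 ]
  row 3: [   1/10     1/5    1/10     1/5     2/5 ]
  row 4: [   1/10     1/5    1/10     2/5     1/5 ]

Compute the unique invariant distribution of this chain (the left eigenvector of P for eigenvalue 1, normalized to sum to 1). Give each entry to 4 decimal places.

π = [0.1705, 0.1818, 0.1111, 0.2267, 0.3099]

Balance equations π_j = Σ_i π_i·P[i][j]:
  π_0 = 3/10·π_0 + 3/10·π_1 + 1/10·π_2 + 1/10·π_3 + 1/10·π_4
  π_1 = 1/5·π_0 + 1/10·π_1 + 1/5·π_2 + 1/5·π_3 + 1/5·π_4
  π_2 = 1/10·π_0 + 1/10·π_1 + 1/5·π_2 + 1/10·π_3 + 1/10·π_4
  π_3 = 1/10·π_0 + 1/10·π_1 + 1/5·π_2 + 1/5·π_3 + 2/5·π_4
  normalize: π_0 + π_1 + π_2 + π_3 + π_4 = 1
Solving the linear system gives exactly π = [15/88, 2/11, 1/9, 2155/9504, 2945/9504].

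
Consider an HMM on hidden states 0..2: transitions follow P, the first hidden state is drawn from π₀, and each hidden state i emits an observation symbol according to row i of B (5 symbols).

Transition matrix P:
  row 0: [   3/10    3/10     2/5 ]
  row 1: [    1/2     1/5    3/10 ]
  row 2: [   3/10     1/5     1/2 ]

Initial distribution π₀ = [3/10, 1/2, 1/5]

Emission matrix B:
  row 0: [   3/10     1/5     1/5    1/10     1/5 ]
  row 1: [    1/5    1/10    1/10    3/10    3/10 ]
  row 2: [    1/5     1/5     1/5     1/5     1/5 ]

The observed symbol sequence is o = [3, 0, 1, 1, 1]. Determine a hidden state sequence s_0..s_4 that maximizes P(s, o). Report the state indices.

t=0: δ = [3.000e-02, 1.500e-01, 4.000e-02]  (obs o_0=3)
t=1: δ = [2.250e-02, 6.000e-03, 9.000e-03]  ψ = [1, 1, 1]  (obs o_1=0)
t=2: δ = [1.350e-03, 6.750e-04, 1.800e-03]  ψ = [0, 0, 0]  (obs o_2=1)
t=3: δ = [1.080e-04, 4.050e-05, 1.800e-04]  ψ = [2, 0, 2]  (obs o_3=1)
t=4: δ = [1.080e-05, 3.600e-06, 1.800e-05]  ψ = [2, 2, 2]  (obs o_4=1)
backtrack: best end state = 2; path = [1, 0, 2, 2, 2]

path = [1, 0, 2, 2, 2]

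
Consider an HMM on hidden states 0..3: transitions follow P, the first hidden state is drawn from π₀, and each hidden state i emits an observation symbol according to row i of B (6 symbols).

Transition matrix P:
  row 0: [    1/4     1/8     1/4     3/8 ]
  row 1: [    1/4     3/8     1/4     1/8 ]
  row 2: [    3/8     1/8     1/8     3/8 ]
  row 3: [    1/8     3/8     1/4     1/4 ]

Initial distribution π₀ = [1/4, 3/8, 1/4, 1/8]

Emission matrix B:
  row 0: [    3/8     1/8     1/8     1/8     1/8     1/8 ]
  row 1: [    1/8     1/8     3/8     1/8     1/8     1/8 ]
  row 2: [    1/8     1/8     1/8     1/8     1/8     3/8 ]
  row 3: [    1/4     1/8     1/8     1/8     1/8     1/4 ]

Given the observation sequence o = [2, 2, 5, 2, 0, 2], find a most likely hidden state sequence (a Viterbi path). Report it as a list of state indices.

path = [1, 1, 2, 0, 3, 1]

t=0: δ = [3.125e-02, 1.406e-01, 3.125e-02, 1.562e-02]  (obs o_0=2)
t=1: δ = [4.395e-03, 1.978e-02, 4.395e-03, 2.197e-03]  ψ = [1, 1, 1, 1]  (obs o_1=2)
t=2: δ = [6.180e-04, 9.270e-04, 1.854e-03, 6.180e-04]  ψ = [1, 1, 1, 1]  (obs o_2=5)
t=3: δ = [8.690e-05, 1.304e-04, 2.897e-05, 8.690e-05]  ψ = [2, 1, 1, 2]  (obs o_3=2)
t=4: δ = [1.222e-05, 6.110e-06, 4.074e-06, 8.147e-06]  ψ = [1, 1, 1, 0]  (obs o_4=0)
t=5: δ = [3.819e-07, 1.146e-06, 3.819e-07, 5.729e-07]  ψ = [0, 3, 0, 0]  (obs o_5=2)
backtrack: best end state = 1; path = [1, 1, 2, 0, 3, 1]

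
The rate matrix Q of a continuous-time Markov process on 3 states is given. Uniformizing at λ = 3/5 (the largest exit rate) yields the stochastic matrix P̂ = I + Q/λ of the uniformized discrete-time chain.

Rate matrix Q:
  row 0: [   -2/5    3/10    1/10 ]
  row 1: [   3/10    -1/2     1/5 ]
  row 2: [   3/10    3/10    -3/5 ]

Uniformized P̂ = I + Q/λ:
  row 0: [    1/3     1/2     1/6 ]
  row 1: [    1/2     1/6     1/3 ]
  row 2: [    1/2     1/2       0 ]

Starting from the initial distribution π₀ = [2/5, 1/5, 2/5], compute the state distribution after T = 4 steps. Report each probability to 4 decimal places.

π = [0.4285, 0.3728, 0.1986]

t=0: π = [0.4000, 0.2000, 0.4000]
t=1: π = [0.4333, 0.4333, 0.1333]
t=2: π = [0.4278, 0.3556, 0.2167]
t=3: π = [0.4287, 0.3815, 0.1898]
t=4: π = [0.4285, 0.3728, 0.1986]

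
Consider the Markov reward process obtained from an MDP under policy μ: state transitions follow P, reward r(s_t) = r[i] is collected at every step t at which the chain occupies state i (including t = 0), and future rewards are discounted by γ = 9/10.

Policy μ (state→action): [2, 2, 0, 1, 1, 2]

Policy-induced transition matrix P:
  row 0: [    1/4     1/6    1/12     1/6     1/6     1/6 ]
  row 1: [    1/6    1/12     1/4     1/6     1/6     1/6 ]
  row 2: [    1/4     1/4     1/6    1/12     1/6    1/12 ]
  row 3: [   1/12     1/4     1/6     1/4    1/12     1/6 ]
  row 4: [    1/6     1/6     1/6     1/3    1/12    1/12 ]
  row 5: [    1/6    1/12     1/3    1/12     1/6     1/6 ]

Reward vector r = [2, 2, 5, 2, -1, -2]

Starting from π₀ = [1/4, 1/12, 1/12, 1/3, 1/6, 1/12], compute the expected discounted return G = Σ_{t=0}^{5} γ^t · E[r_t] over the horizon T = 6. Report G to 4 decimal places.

G = 7.2359

t=0: π = [0.2500, 0.0833, 0.0833, 0.3333, 0.1667, 0.0833], E[r] = 1.4167, γ^t·E[r] = 1.416667, running G = 1.416667
t=1: π = [0.1667, 0.1875, 0.1667, 0.2083, 0.1250, 0.1458], E[r] = 1.5417, γ^t·E[r] = 1.387500, running G = 2.804167
t=2: π = [0.1771, 0.1701, 0.1927, 0.1788, 0.1389, 0.1424], E[r] = 1.5920, γ^t·E[r] = 1.289531, running G = 4.093698
t=3: π = [0.1826, 0.1716, 0.1898, 0.1768, 0.1402, 0.1390], E[r] = 1.5927, γ^t·E[r] = 1.161105, running G = 5.254803
t=4: π = [0.1830, 0.1713, 0.1889, 0.1774, 0.1403, 0.1392], E[r] = 1.5893, γ^t·E[r] = 1.042772, running G = 6.297576
t=5: π = [0.1829, 0.1713, 0.1889, 0.1775, 0.1402, 0.1392], E[r] = 1.5891, γ^t·E[r] = 0.938369, running G = 7.235944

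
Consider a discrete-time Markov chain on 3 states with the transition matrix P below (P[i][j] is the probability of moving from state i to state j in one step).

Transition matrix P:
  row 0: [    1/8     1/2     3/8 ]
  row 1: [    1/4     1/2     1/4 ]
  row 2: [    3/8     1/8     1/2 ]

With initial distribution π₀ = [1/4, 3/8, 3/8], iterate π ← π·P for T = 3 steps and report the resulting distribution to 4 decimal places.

π = [0.2642, 0.3586, 0.3772]

t=0: π = [0.2500, 0.3750, 0.3750]
t=1: π = [0.2656, 0.3594, 0.3750]
t=2: π = [0.2637, 0.3594, 0.3770]
t=3: π = [0.2642, 0.3586, 0.3772]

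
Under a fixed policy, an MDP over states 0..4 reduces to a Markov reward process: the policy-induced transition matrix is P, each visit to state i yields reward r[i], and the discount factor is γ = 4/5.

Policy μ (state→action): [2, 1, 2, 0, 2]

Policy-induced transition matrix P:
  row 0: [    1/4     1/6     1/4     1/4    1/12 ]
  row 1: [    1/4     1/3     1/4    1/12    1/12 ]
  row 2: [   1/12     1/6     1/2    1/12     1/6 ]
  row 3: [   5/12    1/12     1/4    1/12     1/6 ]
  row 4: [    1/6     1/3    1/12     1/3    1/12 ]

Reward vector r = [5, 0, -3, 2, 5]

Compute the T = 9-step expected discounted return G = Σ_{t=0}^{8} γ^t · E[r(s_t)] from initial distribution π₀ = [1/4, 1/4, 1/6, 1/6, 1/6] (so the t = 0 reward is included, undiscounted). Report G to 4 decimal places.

t=0: π = [0.2500, 0.2500, 0.1667, 0.1667, 0.1667], E[r] = 1.9167, γ^t·E[r] = 1.916667, running G = 1.916667
t=1: π = [0.2361, 0.2222, 0.2639, 0.1667, 0.1111], E[r] = 1.2778, γ^t·E[r] = 1.022222, running G = 2.938889
t=2: π = [0.2245, 0.2083, 0.2975, 0.1505, 0.1192], E[r] = 1.1273, γ^t·E[r] = 0.721481, running G = 3.660370
t=3: π = [0.2156, 0.2087, 0.3045, 0.1506, 0.1207], E[r] = 1.0688, γ^t·E[r] = 0.547210, running G = 4.207580
t=4: π = [0.2143, 0.2090, 0.3060, 0.1494, 0.1213], E[r] = 1.0585, γ^t·E[r] = 0.433574, running G = 4.641154
t=5: π = [0.2138, 0.2093, 0.3063, 0.1494, 0.1213], E[r] = 1.0553, γ^t·E[r] = 0.345788, running G = 4.986942
t=6: π = [0.2137, 0.2093, 0.3064, 0.1493, 0.1213], E[r] = 1.0547, γ^t·E[r] = 0.276486, running G = 5.263428
t=7: π = [0.2137, 0.2093, 0.3064, 0.1493, 0.1213], E[r] = 1.0545, γ^t·E[r] = 0.221151, running G = 5.484579
t=8: π = [0.2137, 0.2093, 0.3064, 0.1493, 0.1213], E[r] = 1.0545, γ^t·E[r] = 0.176916, running G = 5.661494

G = 5.6615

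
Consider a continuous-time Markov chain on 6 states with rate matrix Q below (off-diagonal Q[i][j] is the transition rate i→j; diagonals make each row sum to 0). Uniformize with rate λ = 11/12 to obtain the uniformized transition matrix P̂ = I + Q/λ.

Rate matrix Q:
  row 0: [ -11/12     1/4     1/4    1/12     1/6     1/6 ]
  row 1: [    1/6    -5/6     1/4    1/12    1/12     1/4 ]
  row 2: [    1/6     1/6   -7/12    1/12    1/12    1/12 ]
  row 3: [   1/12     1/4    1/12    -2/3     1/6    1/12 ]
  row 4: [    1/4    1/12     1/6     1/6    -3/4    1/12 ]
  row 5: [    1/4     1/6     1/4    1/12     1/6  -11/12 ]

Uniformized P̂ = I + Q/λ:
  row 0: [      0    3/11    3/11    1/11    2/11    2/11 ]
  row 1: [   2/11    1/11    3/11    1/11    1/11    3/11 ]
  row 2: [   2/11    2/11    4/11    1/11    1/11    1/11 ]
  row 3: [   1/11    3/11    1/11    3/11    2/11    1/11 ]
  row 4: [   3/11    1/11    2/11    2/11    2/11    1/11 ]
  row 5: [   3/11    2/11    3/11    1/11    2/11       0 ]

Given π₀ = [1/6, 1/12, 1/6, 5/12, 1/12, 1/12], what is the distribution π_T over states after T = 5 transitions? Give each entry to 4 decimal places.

π = [0.1648, 0.1792, 0.2603, 0.1270, 0.1419, 0.1269]

t=0: π = [0.1667, 0.0833, 0.1667, 0.4167, 0.0833, 0.0833]
t=1: π = [0.1288, 0.2197, 0.2045, 0.1742, 0.1591, 0.1136]
t=2: π = [0.1674, 0.1749, 0.2452, 0.1371, 0.1433, 0.1322]
t=3: π = [0.1640, 0.1806, 0.2571, 0.1289, 0.1436, 0.1259]
t=4: π = [0.1648, 0.1790, 0.2596, 0.1274, 0.1420, 0.1272]
t=5: π = [0.1648, 0.1792, 0.2603, 0.1270, 0.1419, 0.1269]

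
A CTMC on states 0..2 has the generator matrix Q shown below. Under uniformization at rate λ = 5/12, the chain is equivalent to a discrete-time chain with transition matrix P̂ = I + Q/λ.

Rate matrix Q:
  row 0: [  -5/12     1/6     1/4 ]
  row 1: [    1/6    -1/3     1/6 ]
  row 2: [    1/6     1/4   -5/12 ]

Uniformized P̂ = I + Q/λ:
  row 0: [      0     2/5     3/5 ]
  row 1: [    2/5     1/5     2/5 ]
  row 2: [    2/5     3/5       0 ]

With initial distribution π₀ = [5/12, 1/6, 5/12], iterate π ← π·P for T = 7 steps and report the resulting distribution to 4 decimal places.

π = [0.2855, 0.3874, 0.3271]

t=0: π = [0.4167, 0.1667, 0.4167]
t=1: π = [0.2333, 0.4500, 0.3167]
t=2: π = [0.3067, 0.3733, 0.3200]
t=3: π = [0.2773, 0.3893, 0.3333]
t=4: π = [0.2891, 0.3888, 0.3221]
t=5: π = [0.2844, 0.3867, 0.3290]
t=6: π = [0.2863, 0.3885, 0.3253]
t=7: π = [0.2855, 0.3874, 0.3271]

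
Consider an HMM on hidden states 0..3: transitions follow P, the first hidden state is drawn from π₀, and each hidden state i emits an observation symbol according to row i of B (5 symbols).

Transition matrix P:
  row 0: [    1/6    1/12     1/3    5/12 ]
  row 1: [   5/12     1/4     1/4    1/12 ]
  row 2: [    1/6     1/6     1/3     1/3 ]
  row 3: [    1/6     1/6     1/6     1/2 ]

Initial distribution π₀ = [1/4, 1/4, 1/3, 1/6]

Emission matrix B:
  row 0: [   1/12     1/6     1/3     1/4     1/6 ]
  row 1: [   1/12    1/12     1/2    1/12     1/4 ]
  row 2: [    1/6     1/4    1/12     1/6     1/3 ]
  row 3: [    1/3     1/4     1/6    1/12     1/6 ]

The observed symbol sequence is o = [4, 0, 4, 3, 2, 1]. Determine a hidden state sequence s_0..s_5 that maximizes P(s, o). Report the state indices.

path = [2, 3, 1, 0, 3, 3]

t=0: δ = [4.167e-02, 6.250e-02, 1.111e-01, 2.778e-02]  (obs o_0=4)
t=1: δ = [2.170e-03, 1.543e-03, 6.173e-03, 1.235e-02]  ψ = [1, 2, 2, 2]  (obs o_1=0)
t=2: δ = [3.429e-04, 5.144e-04, 6.859e-04, 1.029e-03]  ψ = [3, 3, 2, 3]  (obs o_2=4)
t=3: δ = [5.358e-05, 1.429e-05, 3.810e-05, 4.287e-05]  ψ = [1, 3, 2, 3]  (obs o_3=3)
t=4: δ = [2.977e-06, 3.572e-06, 1.488e-06, 3.721e-06]  ψ = [0, 3, 0, 0]  (obs o_4=2)
t=5: δ = [2.481e-07, 7.442e-08, 2.481e-07, 4.651e-07]  ψ = [1, 1, 0, 3]  (obs o_5=1)
backtrack: best end state = 3; path = [2, 3, 1, 0, 3, 3]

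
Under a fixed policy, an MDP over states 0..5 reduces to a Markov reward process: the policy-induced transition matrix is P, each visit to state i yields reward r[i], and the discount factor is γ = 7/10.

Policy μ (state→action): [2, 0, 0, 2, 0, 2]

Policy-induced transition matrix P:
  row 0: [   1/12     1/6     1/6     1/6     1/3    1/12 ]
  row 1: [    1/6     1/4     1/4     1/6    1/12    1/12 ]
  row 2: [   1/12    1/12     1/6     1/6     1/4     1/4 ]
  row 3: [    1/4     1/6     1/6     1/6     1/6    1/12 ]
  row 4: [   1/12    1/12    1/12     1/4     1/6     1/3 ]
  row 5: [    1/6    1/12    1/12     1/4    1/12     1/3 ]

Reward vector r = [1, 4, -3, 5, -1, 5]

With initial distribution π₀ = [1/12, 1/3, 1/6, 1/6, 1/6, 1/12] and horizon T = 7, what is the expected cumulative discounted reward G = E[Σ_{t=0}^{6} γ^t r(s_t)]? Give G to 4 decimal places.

G = 6.1164

t=0: π = [0.0833, 0.3333, 0.1667, 0.1667, 0.1667, 0.0833], E[r] = 2.0000, γ^t·E[r] = 2.000000, running G = 2.000000
t=1: π = [0.1458, 0.1597, 0.1736, 0.1875, 0.1597, 0.1736], E[r] = 1.9097, γ^t·E[r] = 1.336806, running G = 3.336806
t=2: π = [0.1424, 0.1377, 0.1522, 0.1944, 0.1777, 0.1956], E[r] = 2.0093, γ^t·E[r] = 0.984537, running G = 4.321343
t=3: π = [0.1435, 0.1344, 0.1470, 0.1978, 0.1753, 0.2020], E[r] = 2.0635, γ^t·E[r] = 0.707768, running G = 5.029111
t=4: π = [0.1443, 0.1342, 0.1464, 0.1981, 0.1748, 0.2022], E[r] = 2.0683, γ^t·E[r] = 0.496602, running G = 5.525713
t=5: π = [0.1444, 0.1342, 0.1464, 0.1981, 0.1749, 0.2020], E[r] = 2.0674, γ^t·E[r] = 0.347472, running G = 5.873185
t=6: π = [0.1444, 0.1342, 0.1464, 0.1981, 0.1749, 0.2020], E[r] = 2.0672, γ^t·E[r] = 0.243209, running G = 6.116394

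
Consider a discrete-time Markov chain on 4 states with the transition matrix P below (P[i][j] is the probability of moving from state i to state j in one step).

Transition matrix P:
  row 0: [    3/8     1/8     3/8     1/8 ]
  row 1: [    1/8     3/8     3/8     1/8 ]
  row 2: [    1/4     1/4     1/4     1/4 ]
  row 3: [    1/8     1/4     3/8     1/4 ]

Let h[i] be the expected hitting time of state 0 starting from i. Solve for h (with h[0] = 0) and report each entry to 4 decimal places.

h = [0.0000, 6.0000, 5.3333, 6.0000]

First-step conditioning: h[0] = 0; for i ≠ 0, h[i] = 1 + Σ_k P[i][k]·h[k].
  h[1] = 1 + 3/8·h[1] + 3/8·h[2] + 1/8·h[3]
  h[2] = 1 + 1/4·h[1] + 1/4·h[2] + 1/4·h[3]
  h[3] = 1 + 1/4·h[1] + 3/8·h[2] + 1/4·h[3]
Solving the 3×3 linear system over states ≠ 0 gives exactly h = [0, 6, 16/3, 6] (h[0] = 0 is the target).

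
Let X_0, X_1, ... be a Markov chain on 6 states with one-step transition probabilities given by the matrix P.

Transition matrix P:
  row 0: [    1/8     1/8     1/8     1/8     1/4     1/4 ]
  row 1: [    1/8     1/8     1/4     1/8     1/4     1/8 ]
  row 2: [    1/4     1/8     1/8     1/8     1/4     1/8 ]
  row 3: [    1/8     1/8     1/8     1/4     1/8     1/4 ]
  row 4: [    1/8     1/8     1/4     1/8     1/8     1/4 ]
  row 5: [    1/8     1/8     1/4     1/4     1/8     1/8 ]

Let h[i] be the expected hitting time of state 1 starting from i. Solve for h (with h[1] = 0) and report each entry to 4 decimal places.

h = [8.0000, 0.0000, 8.0000, 8.0000, 8.0000, 8.0000]

First-step conditioning: h[1] = 0; for i ≠ 1, h[i] = 1 + Σ_k P[i][k]·h[k].
  h[0] = 1 + 1/8·h[0] + 1/8·h[2] + 1/8·h[3] + 1/4·h[4] + 1/4·h[5]
  h[2] = 1 + 1/4·h[0] + 1/8·h[2] + 1/8·h[3] + 1/4·h[4] + 1/8·h[5]
  h[3] = 1 + 1/8·h[0] + 1/8·h[2] + 1/4·h[3] + 1/8·h[4] + 1/4·h[5]
  h[4] = 1 + 1/8·h[0] + 1/4·h[2] + 1/8·h[3] + 1/8·h[4] + 1/4·h[5]
  h[5] = 1 + 1/8·h[0] + 1/4·h[2] + 1/4·h[3] + 1/8·h[4] + 1/8·h[5]
Solving the 5×5 linear system over states ≠ 1 gives exactly h = [8, 0, 8, 8, 8, 8] (h[1] = 0 is the target).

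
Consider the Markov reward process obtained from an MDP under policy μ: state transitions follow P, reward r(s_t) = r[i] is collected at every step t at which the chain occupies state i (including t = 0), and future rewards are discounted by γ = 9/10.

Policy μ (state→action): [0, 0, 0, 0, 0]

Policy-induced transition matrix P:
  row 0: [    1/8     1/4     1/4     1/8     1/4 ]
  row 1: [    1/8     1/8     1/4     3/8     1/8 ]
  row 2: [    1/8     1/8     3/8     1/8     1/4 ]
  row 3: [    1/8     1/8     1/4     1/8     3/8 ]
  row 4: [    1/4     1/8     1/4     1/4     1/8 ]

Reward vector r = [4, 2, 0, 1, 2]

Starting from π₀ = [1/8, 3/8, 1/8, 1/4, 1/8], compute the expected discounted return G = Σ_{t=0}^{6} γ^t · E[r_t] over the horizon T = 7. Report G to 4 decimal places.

G = 8.2473

t=0: π = [0.1250, 0.3750, 0.1250, 0.2500, 0.1250], E[r] = 1.7500, γ^t·E[r] = 1.750000, running G = 1.750000
t=1: π = [0.1406, 0.1406, 0.2656, 0.2344, 0.2188], E[r] = 1.5156, γ^t·E[r] = 1.364063, running G = 3.114063
t=2: π = [0.1523, 0.1426, 0.2832, 0.1875, 0.2344], E[r] = 1.5508, γ^t·E[r] = 1.256133, running G = 4.370195
t=3: π = [0.1543, 0.1440, 0.2854, 0.1899, 0.2263], E[r] = 1.5479, γ^t·E[r] = 1.128384, running G = 5.498579
t=4: π = [0.1533, 0.1443, 0.2857, 0.1893, 0.2274], E[r] = 1.5459, γ^t·E[r] = 1.014284, running G = 6.512863
t=5: π = [0.1534, 0.1442, 0.2857, 0.1895, 0.2272], E[r] = 1.5459, γ^t·E[r] = 0.912862, running G = 7.425725
t=6: π = [0.1534, 0.1442, 0.2857, 0.1894, 0.2273], E[r] = 1.5459, γ^t·E[r] = 0.821572, running G = 8.247297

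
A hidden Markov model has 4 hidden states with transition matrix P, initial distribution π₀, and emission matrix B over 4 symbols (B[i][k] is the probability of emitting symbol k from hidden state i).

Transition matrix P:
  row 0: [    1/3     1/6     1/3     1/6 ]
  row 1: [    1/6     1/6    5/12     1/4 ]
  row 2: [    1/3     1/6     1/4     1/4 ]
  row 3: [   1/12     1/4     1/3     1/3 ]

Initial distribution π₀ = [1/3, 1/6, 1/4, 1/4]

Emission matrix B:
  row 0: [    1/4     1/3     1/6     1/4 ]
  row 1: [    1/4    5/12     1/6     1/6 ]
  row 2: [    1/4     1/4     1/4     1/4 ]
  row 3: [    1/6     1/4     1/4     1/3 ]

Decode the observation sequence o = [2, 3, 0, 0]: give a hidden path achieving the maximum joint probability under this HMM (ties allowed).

t=0: δ = [5.556e-02, 2.778e-02, 6.250e-02, 6.250e-02]  (obs o_0=2)
t=1: δ = [5.208e-03, 2.604e-03, 5.208e-03, 6.944e-03]  ψ = [2, 3, 3, 3]  (obs o_1=3)
t=2: δ = [4.340e-04, 4.340e-04, 5.787e-04, 3.858e-04]  ψ = [0, 3, 3, 3]  (obs o_2=0)
t=3: δ = [4.823e-05, 2.411e-05, 4.521e-05, 2.411e-05]  ψ = [2, 2, 1, 2]  (obs o_3=0)
backtrack: best end state = 0; path = [3, 3, 2, 0]

path = [3, 3, 2, 0]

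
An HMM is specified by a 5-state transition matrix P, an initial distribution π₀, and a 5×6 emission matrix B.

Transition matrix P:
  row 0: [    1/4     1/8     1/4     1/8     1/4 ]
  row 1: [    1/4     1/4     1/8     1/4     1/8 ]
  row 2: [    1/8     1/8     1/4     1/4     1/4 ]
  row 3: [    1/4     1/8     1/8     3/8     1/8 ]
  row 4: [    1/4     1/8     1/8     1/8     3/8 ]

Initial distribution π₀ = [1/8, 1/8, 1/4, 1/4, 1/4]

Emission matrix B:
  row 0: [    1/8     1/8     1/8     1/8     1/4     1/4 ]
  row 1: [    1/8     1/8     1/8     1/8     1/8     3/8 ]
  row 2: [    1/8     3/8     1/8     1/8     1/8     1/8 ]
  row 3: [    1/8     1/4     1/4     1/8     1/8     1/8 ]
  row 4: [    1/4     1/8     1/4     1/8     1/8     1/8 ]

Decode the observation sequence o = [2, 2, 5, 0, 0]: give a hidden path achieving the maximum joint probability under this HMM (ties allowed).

path = [4, 4, 4, 4, 4]

t=0: δ = [1.562e-02, 1.562e-02, 3.125e-02, 6.250e-02, 6.250e-02]  (obs o_0=2)
t=1: δ = [1.953e-03, 9.766e-04, 9.766e-04, 5.859e-03, 5.859e-03]  ψ = [3, 3, 2, 3, 4]  (obs o_1=2)
t=2: δ = [3.662e-04, 2.747e-04, 9.155e-05, 2.747e-04, 2.747e-04]  ψ = [3, 3, 3, 3, 4]  (obs o_2=5)
t=3: δ = [1.144e-05, 8.583e-06, 1.144e-05, 1.287e-05, 2.575e-05]  ψ = [0, 1, 0, 3, 4]  (obs o_3=0)
t=4: δ = [8.047e-07, 4.023e-07, 4.023e-07, 6.035e-07, 2.414e-06]  ψ = [4, 4, 4, 3, 4]  (obs o_4=0)
backtrack: best end state = 4; path = [4, 4, 4, 4, 4]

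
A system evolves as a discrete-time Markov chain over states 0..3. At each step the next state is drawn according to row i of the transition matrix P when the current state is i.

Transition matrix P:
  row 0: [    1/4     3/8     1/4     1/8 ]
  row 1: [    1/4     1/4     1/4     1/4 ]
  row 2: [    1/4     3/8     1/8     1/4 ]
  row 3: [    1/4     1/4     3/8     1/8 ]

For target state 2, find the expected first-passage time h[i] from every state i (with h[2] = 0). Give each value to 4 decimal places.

First-step conditioning: h[2] = 0; for i ≠ 2, h[i] = 1 + Σ_k P[i][k]·h[k].
  h[0] = 1 + 1/4·h[0] + 3/8·h[1] + 1/8·h[3]
  h[1] = 1 + 1/4·h[0] + 1/4·h[1] + 1/4·h[3]
  h[3] = 1 + 1/4·h[0] + 1/4·h[1] + 1/8·h[3]
Solving the 3×3 linear system over states ≠ 2 gives exactly h = [292/79, 288/79, 0, 256/79] (h[2] = 0 is the target).

h = [3.6962, 3.6456, 0.0000, 3.2405]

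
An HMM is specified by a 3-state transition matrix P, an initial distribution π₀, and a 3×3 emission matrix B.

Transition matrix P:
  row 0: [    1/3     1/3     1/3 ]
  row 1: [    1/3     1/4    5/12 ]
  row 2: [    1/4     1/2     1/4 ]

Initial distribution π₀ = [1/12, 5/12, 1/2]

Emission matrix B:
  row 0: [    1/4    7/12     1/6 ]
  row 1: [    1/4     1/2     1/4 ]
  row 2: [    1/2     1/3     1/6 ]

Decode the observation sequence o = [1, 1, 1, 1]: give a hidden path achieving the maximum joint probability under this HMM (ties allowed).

t=0: δ = [4.861e-02, 2.083e-01, 1.667e-01]  (obs o_0=1)
t=1: δ = [4.051e-02, 4.167e-02, 2.894e-02]  ψ = [1, 2, 1]  (obs o_1=1)
t=2: δ = [8.102e-03, 7.234e-03, 5.787e-03]  ψ = [1, 2, 1]  (obs o_2=1)
t=3: δ = [1.575e-03, 1.447e-03, 1.005e-03]  ψ = [0, 2, 1]  (obs o_3=1)
backtrack: best end state = 0; path = [2, 1, 0, 0]

path = [2, 1, 0, 0]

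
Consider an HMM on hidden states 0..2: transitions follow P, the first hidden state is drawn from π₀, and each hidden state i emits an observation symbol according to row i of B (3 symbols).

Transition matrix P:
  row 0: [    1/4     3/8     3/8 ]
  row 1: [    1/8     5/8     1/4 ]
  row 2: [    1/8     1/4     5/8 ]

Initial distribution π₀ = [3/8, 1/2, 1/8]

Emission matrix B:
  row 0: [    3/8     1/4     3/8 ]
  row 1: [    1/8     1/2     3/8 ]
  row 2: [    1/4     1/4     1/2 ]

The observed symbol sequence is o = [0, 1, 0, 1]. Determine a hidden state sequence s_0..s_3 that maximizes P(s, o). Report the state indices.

path = [0, 1, 1, 1]

t=0: δ = [1.406e-01, 6.250e-02, 3.125e-02]  (obs o_0=0)
t=1: δ = [8.789e-03, 2.637e-02, 1.318e-02]  ψ = [0, 0, 0]  (obs o_1=1)
t=2: δ = [1.236e-03, 2.060e-03, 2.060e-03]  ψ = [1, 1, 2]  (obs o_2=0)
t=3: δ = [7.725e-05, 6.437e-04, 3.219e-04]  ψ = [0, 1, 2]  (obs o_3=1)
backtrack: best end state = 1; path = [0, 1, 1, 1]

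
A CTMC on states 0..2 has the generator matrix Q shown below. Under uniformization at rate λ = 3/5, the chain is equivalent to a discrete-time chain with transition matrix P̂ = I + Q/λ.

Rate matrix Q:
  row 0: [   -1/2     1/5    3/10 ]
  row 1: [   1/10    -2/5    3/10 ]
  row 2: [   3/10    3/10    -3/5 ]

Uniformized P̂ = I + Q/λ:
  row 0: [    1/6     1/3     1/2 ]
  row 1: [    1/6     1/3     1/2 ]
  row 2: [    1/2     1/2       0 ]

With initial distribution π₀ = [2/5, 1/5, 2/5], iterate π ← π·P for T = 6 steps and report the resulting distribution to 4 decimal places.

t=0: π = [0.4000, 0.2000, 0.4000]
t=1: π = [0.3000, 0.4000, 0.3000]
t=2: π = [0.2667, 0.3833, 0.3500]
t=3: π = [0.2833, 0.3917, 0.3250]
t=4: π = [0.2750, 0.3875, 0.3375]
t=5: π = [0.2792, 0.3896, 0.3313]
t=6: π = [0.2771, 0.3885, 0.3344]

π = [0.2771, 0.3885, 0.3344]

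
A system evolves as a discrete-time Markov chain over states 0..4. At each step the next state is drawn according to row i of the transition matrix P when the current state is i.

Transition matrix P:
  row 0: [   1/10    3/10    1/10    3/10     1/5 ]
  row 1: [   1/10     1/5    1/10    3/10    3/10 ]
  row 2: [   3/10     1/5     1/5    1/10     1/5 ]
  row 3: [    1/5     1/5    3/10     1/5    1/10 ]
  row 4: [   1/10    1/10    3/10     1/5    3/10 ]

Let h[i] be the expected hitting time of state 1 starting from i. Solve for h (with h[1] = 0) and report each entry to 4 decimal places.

h = [4.5815, 0.0000, 5.0025, 4.9774, 5.6491]

First-step conditioning: h[1] = 0; for i ≠ 1, h[i] = 1 + Σ_k P[i][k]·h[k].
  h[0] = 1 + 1/10·h[0] + 1/10·h[2] + 3/10·h[3] + 1/5·h[4]
  h[2] = 1 + 3/10·h[0] + 1/5·h[2] + 1/10·h[3] + 1/5·h[4]
  h[3] = 1 + 1/5·h[0] + 3/10·h[2] + 1/5·h[3] + 1/10·h[4]
  h[4] = 1 + 1/10·h[0] + 3/10·h[2] + 1/5·h[3] + 3/10·h[4]
Solving the 4×4 linear system over states ≠ 1 gives exactly h = [1828/399, 0, 1996/399, 662/133, 322/57] (h[1] = 0 is the target).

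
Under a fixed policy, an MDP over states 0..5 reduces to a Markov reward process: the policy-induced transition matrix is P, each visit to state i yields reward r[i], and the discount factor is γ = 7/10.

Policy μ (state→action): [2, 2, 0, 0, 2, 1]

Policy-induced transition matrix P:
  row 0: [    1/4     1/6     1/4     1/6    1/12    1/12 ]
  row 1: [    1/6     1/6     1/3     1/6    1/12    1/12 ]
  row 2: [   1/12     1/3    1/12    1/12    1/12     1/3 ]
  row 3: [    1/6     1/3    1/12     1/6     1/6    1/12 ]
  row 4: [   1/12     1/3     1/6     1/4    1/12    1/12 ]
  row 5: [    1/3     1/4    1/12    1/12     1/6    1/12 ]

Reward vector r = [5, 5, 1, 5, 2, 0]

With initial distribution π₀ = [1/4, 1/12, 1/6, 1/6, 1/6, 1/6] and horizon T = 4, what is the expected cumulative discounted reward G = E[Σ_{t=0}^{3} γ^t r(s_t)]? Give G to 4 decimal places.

t=0: π = [0.2500, 0.0833, 0.1667, 0.1667, 0.1667, 0.1667], E[r] = 3.0000, γ^t·E[r] = 3.000000, running G = 3.000000
t=1: π = [0.1875, 0.2639, 0.1597, 0.1528, 0.1111, 0.1250], E[r] = 3.4028, γ^t·E[r] = 2.381944, running G = 5.381944
t=2: π = [0.1806, 0.2477, 0.1898, 0.1522, 0.1065, 0.1233], E[r] = 3.3050, γ^t·E[r] = 1.619439, running G = 7.001383
t=3: π = [0.1776, 0.2517, 0.1842, 0.1495, 0.1063, 0.1308], E[r] = 3.2903, γ^t·E[r] = 1.128579, running G = 8.129962

G = 8.1300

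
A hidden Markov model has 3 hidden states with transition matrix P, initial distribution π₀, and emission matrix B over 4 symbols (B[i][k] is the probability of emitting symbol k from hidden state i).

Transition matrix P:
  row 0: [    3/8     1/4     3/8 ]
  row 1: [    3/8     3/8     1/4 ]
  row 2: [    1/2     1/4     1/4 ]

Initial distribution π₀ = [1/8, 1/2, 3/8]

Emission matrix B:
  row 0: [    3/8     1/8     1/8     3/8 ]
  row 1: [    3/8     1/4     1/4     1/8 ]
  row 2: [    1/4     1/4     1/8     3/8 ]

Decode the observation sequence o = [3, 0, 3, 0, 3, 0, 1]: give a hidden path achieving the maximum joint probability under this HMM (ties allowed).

path = [2, 0, 2, 0, 2, 0, 2]

t=0: δ = [4.688e-02, 6.250e-02, 1.406e-01]  (obs o_0=3)
t=1: δ = [2.637e-02, 1.318e-02, 8.789e-03]  ψ = [2, 2, 2]  (obs o_1=0)
t=2: δ = [3.708e-03, 8.240e-04, 3.708e-03]  ψ = [0, 0, 0]  (obs o_2=3)
t=3: δ = [6.952e-04, 3.476e-04, 3.476e-04]  ψ = [2, 0, 0]  (obs o_3=0)
t=4: δ = [9.777e-05, 2.173e-05, 9.777e-05]  ψ = [0, 0, 0]  (obs o_4=3)
t=5: δ = [1.833e-05, 9.166e-06, 9.166e-06]  ψ = [2, 0, 0]  (obs o_5=0)
t=6: δ = [8.593e-07, 1.146e-06, 1.719e-06]  ψ = [0, 0, 0]  (obs o_6=1)
backtrack: best end state = 2; path = [2, 0, 2, 0, 2, 0, 2]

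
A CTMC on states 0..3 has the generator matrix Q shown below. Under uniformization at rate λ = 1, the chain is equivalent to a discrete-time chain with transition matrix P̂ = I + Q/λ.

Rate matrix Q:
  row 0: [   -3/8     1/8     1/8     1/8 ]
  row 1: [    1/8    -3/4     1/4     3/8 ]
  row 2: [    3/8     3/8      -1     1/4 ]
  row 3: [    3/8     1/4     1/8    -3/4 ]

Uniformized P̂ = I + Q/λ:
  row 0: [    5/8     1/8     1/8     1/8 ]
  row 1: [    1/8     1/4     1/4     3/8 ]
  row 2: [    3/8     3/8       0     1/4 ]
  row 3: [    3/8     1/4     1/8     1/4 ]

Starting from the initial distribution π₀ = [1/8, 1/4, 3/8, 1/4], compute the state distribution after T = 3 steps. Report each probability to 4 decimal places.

t=0: π = [0.1250, 0.2500, 0.3750, 0.2500]
t=1: π = [0.3438, 0.2813, 0.1094, 0.2656]
t=2: π = [0.3906, 0.2207, 0.1465, 0.2422]
t=3: π = [0.4175, 0.2195, 0.1343, 0.2288]

π = [0.4175, 0.2195, 0.1343, 0.2288]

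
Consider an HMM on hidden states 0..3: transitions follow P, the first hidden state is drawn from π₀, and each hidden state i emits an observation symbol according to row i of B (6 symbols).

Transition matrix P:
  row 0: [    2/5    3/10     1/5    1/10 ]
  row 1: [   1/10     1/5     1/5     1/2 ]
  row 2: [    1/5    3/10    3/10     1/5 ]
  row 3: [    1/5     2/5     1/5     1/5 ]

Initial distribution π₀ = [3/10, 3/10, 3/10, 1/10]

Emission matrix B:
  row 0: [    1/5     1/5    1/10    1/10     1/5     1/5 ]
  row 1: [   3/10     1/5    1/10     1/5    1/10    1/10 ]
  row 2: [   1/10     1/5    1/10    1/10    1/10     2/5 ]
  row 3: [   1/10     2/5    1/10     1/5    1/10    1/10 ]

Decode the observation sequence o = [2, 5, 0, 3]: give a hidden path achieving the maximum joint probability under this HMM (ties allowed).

path = [2, 2, 1, 3]

t=0: δ = [3.000e-02, 3.000e-02, 3.000e-02, 1.000e-02]  (obs o_0=2)
t=1: δ = [2.400e-03, 9.000e-04, 3.600e-03, 1.500e-03]  ψ = [0, 0, 2, 1]  (obs o_1=5)
t=2: δ = [1.920e-04, 3.240e-04, 1.080e-04, 7.200e-05]  ψ = [0, 2, 2, 2]  (obs o_2=0)
t=3: δ = [7.680e-06, 1.296e-05, 6.480e-06, 3.240e-05]  ψ = [0, 1, 1, 1]  (obs o_3=3)
backtrack: best end state = 3; path = [2, 2, 1, 3]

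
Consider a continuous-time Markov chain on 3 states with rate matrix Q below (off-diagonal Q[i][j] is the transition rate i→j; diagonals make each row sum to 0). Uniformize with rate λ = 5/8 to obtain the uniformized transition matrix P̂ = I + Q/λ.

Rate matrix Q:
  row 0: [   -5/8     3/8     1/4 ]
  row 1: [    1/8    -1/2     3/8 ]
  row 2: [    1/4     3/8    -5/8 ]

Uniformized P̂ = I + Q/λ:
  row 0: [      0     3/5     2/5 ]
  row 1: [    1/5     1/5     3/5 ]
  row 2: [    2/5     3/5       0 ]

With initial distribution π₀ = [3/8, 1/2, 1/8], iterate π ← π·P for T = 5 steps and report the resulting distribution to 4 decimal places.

t=0: π = [0.3750, 0.5000, 0.1250]
t=1: π = [0.1500, 0.4000, 0.4500]
t=2: π = [0.2600, 0.4400, 0.3000]
t=3: π = [0.2080, 0.4240, 0.3680]
t=4: π = [0.2320, 0.4304, 0.3376]
t=5: π = [0.2211, 0.4278, 0.3510]

π = [0.2211, 0.4278, 0.3510]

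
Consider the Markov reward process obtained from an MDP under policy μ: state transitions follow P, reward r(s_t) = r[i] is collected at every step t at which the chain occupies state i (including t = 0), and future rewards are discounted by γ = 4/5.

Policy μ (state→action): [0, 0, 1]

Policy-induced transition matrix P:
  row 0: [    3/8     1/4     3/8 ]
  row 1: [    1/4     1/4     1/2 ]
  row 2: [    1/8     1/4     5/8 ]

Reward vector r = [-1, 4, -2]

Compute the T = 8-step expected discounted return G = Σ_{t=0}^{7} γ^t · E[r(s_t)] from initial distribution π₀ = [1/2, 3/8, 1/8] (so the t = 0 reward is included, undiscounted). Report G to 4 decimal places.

t=0: π = [0.5000, 0.3750, 0.1250], E[r] = 0.7500, γ^t·E[r] = 0.750000, running G = 0.750000
t=1: π = [0.2969, 0.2500, 0.4531], E[r] = -0.2031, γ^t·E[r] = -0.162500, running G = 0.587500
t=2: π = [0.2305, 0.2500, 0.5195], E[r] = -0.2695, γ^t·E[r] = -0.172500, running G = 0.415000
t=3: π = [0.2139, 0.2500, 0.5361], E[r] = -0.2861, γ^t·E[r] = -0.146500, running G = 0.268500
t=4: π = [0.2097, 0.2500, 0.5403], E[r] = -0.2903, γ^t·E[r] = -0.118900, running G = 0.149600
t=5: π = [0.2087, 0.2500, 0.5413], E[r] = -0.2913, γ^t·E[r] = -0.095460, running G = 0.054140
t=6: π = [0.2084, 0.2500, 0.5416], E[r] = -0.2916, γ^t·E[r] = -0.076436, running G = -0.022296
t=7: π = [0.2084, 0.2500, 0.5416], E[r] = -0.2916, γ^t·E[r] = -0.061162, running G = -0.083458

G = -0.0835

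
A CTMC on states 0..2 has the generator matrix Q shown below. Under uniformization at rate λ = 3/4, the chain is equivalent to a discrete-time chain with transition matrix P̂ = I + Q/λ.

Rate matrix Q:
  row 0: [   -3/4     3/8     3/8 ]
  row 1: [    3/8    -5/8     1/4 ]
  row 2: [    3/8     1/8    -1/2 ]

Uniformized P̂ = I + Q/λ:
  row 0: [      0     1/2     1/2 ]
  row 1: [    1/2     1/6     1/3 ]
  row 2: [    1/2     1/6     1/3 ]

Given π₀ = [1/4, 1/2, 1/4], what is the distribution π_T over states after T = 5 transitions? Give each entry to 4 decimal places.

π = [0.3359, 0.2760, 0.3880]

t=0: π = [0.2500, 0.5000, 0.2500]
t=1: π = [0.3750, 0.2500, 0.3750]
t=2: π = [0.3125, 0.2917, 0.3958]
t=3: π = [0.3438, 0.2708, 0.3854]
t=4: π = [0.3281, 0.2813, 0.3906]
t=5: π = [0.3359, 0.2760, 0.3880]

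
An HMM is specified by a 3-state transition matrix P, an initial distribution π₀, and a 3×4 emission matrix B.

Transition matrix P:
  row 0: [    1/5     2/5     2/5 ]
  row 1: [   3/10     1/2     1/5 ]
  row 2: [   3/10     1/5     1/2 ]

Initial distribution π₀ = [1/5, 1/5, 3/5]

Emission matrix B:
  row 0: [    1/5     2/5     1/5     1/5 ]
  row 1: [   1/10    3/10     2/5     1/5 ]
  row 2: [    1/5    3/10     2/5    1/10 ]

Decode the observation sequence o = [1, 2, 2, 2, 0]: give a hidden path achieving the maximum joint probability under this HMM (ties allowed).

path = [2, 2, 2, 2, 2]

t=0: δ = [8.000e-02, 6.000e-02, 1.800e-01]  (obs o_0=1)
t=1: δ = [1.080e-02, 1.440e-02, 3.600e-02]  ψ = [2, 2, 2]  (obs o_1=2)
t=2: δ = [2.160e-03, 2.880e-03, 7.200e-03]  ψ = [2, 1, 2]  (obs o_2=2)
t=3: δ = [4.320e-04, 5.760e-04, 1.440e-03]  ψ = [2, 1, 2]  (obs o_3=2)
t=4: δ = [8.640e-05, 2.880e-05, 1.440e-04]  ψ = [2, 1, 2]  (obs o_4=0)
backtrack: best end state = 2; path = [2, 2, 2, 2, 2]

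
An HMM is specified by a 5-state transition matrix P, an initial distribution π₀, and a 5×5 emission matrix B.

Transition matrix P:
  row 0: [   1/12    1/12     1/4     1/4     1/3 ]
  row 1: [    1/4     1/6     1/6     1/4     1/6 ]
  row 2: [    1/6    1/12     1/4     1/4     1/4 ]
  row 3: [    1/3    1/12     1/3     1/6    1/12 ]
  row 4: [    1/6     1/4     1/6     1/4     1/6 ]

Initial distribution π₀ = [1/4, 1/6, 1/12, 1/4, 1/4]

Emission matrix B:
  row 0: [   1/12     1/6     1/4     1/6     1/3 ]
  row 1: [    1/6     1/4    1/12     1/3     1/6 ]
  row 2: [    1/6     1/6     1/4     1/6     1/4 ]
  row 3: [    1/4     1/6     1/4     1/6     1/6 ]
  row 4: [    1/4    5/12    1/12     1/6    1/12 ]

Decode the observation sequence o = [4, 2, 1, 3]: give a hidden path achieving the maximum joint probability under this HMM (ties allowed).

path = [0, 2, 4, 1]

t=0: δ = [8.333e-02, 2.778e-02, 2.083e-02, 4.167e-02, 2.083e-02]  (obs o_0=4)
t=1: δ = [3.472e-03, 5.787e-04, 5.208e-03, 5.208e-03, 2.315e-03]  ψ = [3, 0, 0, 0, 0]  (obs o_1=2)
t=2: δ = [2.894e-04, 1.447e-04, 2.894e-04, 2.170e-04, 5.425e-04]  ψ = [3, 4, 3, 2, 2]  (obs o_2=1)
t=3: δ = [1.507e-05, 4.521e-05, 1.507e-05, 2.261e-05, 1.608e-05]  ψ = [4, 4, 4, 4, 0]  (obs o_3=3)
backtrack: best end state = 1; path = [0, 2, 4, 1]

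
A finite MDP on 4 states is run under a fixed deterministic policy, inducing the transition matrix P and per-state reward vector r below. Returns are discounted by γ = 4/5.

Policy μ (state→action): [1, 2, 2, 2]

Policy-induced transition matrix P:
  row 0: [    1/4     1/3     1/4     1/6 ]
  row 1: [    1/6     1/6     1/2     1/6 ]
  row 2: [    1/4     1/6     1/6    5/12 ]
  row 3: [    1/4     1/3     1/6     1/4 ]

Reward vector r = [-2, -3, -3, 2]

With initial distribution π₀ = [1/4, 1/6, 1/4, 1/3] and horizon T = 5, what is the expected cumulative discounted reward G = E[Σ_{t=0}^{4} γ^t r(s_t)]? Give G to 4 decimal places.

G = -4.6200

t=0: π = [0.2500, 0.1667, 0.2500, 0.3333], E[r] = -1.0833, γ^t·E[r] = -1.083333, running G = -1.083333
t=1: π = [0.2361, 0.2639, 0.2431, 0.2569], E[r] = -1.4792, γ^t·E[r] = -1.183333, running G = -2.266667
t=2: π = [0.2280, 0.2488, 0.2743, 0.2488], E[r] = -1.5278, γ^t·E[r] = -0.977778, running G = -3.244444
t=3: π = [0.2293, 0.2461, 0.2686, 0.2560], E[r] = -1.4908, γ^t·E[r] = -0.763309, running G = -4.007753
t=4: π = [0.2295, 0.2475, 0.2678, 0.2552], E[r] = -1.4948, γ^t·E[r] = -0.612250, running G = -4.620003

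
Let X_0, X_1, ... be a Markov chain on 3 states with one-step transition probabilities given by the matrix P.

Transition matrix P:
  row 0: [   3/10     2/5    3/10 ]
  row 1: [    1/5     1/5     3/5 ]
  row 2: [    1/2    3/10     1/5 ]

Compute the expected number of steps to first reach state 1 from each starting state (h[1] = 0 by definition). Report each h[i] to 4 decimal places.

First-step conditioning: h[1] = 0; for i ≠ 1, h[i] = 1 + Σ_k P[i][k]·h[k].
  h[0] = 1 + 3/10·h[0] + 3/10·h[2]
  h[2] = 1 + 1/2·h[0] + 1/5·h[2]
Solving the 2×2 linear system over states ≠ 1 gives exactly h = [110/41, 0, 120/41] (h[1] = 0 is the target).

h = [2.6829, 0.0000, 2.9268]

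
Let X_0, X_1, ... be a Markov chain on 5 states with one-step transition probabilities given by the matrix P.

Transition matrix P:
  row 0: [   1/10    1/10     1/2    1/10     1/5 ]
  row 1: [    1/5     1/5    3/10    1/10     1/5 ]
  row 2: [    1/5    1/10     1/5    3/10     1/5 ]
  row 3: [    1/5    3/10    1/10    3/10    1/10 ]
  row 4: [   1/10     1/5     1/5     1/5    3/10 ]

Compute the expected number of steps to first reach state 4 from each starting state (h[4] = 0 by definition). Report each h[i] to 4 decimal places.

h = [5.5549, 5.5331, 5.6534, 6.1946, 0.0000]

First-step conditioning: h[4] = 0; for i ≠ 4, h[i] = 1 + Σ_k P[i][k]·h[k].
  h[0] = 1 + 1/10·h[0] + 1/10·h[1] + 1/2·h[2] + 1/10·h[3]
  h[1] = 1 + 1/5·h[0] + 1/5·h[1] + 3/10·h[2] + 1/10·h[3]
  h[2] = 1 + 1/5·h[0] + 1/10·h[1] + 1/5·h[2] + 3/10·h[3]
  h[3] = 1 + 1/5·h[0] + 3/10·h[1] + 1/10·h[2] + 3/10·h[3]
Solving the 4×4 linear system over states ≠ 4 gives exactly h = [10160/1829, 10120/1829, 10340/1829, 11330/1829, 0] (h[4] = 0 is the target).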